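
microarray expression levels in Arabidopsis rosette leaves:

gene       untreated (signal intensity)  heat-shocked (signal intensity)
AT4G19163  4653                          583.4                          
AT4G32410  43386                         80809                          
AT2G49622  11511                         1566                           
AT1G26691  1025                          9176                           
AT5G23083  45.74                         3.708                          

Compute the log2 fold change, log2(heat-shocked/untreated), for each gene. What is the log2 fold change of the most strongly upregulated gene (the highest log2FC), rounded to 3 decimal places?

3.162

log2(583.4/4653) = -2.996  (AT4G19163)
log2(80809/43386) = 0.897  (AT4G32410)
log2(1566/11511) = -2.878  (AT2G49622)
log2(9176/1025) = 3.162  (AT1G26691)
log2(3.708/45.74) = -3.625  (AT5G23083)
AT1G26691 is most strongly upregulated.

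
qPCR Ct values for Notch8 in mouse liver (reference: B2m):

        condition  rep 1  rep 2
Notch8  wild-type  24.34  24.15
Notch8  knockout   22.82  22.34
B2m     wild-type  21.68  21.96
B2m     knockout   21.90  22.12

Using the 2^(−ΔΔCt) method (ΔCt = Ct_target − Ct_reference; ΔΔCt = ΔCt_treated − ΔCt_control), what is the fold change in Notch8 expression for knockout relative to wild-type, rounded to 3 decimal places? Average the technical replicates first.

Mean Ct: Notch8 wild-type 24.245; Notch8 knockout 22.580; B2m wild-type 21.820; B2m knockout 22.010
ΔCt(wild-type) = 24.245 − 21.820 = 2.425
ΔCt(knockout) = 22.580 − 22.010 = 0.570
ΔΔCt = 0.570 − 2.425 = -1.855
Fold change = 2^(−(-1.855)) = 2^1.855 = 3.6175

3.618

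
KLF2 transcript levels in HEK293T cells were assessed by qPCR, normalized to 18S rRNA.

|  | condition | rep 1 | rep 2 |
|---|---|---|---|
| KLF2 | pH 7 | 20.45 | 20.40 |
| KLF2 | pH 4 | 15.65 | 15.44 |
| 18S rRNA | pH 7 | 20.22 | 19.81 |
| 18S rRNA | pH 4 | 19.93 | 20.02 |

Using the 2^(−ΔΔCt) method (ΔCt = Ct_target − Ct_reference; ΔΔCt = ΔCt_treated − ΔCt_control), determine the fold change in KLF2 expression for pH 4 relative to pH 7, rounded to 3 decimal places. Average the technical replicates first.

28.641

Mean Ct: KLF2 pH 7 20.425; KLF2 pH 4 15.545; 18S rRNA pH 7 20.015; 18S rRNA pH 4 19.975
ΔCt(pH 7) = 20.425 − 20.015 = 0.410
ΔCt(pH 4) = 15.545 − 19.975 = -4.430
ΔΔCt = -4.430 − 0.410 = -4.840
Fold change = 2^(−(-4.840)) = 2^4.840 = 28.6408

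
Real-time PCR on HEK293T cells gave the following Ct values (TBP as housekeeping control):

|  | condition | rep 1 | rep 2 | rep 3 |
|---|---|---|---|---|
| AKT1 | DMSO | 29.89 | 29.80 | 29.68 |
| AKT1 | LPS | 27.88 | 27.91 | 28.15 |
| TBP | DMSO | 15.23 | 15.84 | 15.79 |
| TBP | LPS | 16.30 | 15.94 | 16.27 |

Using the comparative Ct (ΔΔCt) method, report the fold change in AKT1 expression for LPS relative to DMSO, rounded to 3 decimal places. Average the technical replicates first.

Mean Ct: AKT1 DMSO 29.790; AKT1 LPS 27.980; TBP DMSO 15.620; TBP LPS 16.170
ΔCt(DMSO) = 29.790 − 15.620 = 14.170
ΔCt(LPS) = 27.980 − 16.170 = 11.810
ΔΔCt = 11.810 − 14.170 = -2.360
Fold change = 2^(−(-2.360)) = 2^2.360 = 5.1337

5.134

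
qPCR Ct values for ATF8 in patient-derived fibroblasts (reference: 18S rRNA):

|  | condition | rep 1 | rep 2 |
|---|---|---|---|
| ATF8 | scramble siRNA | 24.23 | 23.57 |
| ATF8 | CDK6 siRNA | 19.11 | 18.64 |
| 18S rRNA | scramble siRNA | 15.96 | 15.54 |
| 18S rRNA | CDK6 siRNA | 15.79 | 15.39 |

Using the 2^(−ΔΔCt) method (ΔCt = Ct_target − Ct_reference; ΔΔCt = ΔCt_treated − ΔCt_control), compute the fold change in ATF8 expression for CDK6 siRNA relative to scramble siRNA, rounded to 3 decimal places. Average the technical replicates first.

Mean Ct: ATF8 scramble siRNA 23.900; ATF8 CDK6 siRNA 18.875; 18S rRNA scramble siRNA 15.750; 18S rRNA CDK6 siRNA 15.590
ΔCt(scramble siRNA) = 23.900 − 15.750 = 8.150
ΔCt(CDK6 siRNA) = 18.875 − 15.590 = 3.285
ΔΔCt = 3.285 − 8.150 = -4.865
Fold change = 2^(−(-4.865)) = 2^4.865 = 29.1414

29.141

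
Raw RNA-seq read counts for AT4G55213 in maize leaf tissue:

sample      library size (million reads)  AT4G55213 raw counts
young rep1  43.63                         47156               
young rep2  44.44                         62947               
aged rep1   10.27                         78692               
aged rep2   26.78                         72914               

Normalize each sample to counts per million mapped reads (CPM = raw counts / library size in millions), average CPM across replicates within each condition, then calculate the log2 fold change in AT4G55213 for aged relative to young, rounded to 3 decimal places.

2.056

CPM(young rep1) = 47156 / 43.63 = 1080.8160
CPM(young rep2) = 62947 / 44.44 = 1416.4491
CPM(aged rep1) = 78692 / 10.27 = 7662.3174
CPM(aged rep2) = 72914 / 26.78 = 2722.7035
mean CPM(young) = 1248.6325; mean CPM(aged) = 5192.5105
Fold change = 5192.5105 / 1248.6325 = 4.15856
log2(4.15856) = 2.0561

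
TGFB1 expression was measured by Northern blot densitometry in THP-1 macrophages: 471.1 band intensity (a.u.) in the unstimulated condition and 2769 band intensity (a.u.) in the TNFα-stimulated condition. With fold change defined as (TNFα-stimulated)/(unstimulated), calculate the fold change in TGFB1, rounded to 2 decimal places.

5.88

Fold change = 2769 / 471.1 = 5.878
TGFB1 is upregulated.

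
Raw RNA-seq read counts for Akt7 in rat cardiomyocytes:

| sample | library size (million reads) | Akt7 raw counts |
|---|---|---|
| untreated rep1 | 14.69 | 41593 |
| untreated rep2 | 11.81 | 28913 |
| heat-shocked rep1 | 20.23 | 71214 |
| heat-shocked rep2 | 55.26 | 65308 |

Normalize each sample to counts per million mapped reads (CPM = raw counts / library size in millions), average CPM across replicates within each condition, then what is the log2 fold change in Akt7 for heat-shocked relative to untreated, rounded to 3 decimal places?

CPM(untreated rep1) = 41593 / 14.69 = 2831.3819
CPM(untreated rep2) = 28913 / 11.81 = 2448.1795
CPM(heat-shocked rep1) = 71214 / 20.23 = 3520.2175
CPM(heat-shocked rep2) = 65308 / 55.26 = 1181.8313
mean CPM(untreated) = 2639.7807; mean CPM(heat-shocked) = 2351.0244
Fold change = 2351.0244 / 2639.7807 = 0.89061
log2(0.89061) = -0.1671

-0.167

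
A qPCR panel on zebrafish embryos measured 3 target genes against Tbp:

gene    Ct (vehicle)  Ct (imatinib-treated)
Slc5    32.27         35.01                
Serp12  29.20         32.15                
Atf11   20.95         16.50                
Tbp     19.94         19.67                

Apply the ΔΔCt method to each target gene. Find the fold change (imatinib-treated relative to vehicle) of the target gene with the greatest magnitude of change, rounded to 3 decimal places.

Slc5: ΔΔCt = (35.01−19.67) − (32.27−19.94) = 15.34 − 12.33 = 3.01; fold change = 2^-3.01 = 0.124
Serp12: ΔΔCt = (32.15−19.67) − (29.20−19.94) = 12.48 − 9.26 = 3.22; fold change = 2^-3.22 = 0.107
Atf11: ΔΔCt = (16.50−19.67) − (20.95−19.94) = -3.17 − 1.01 = -4.18; fold change = 2^4.18 = 18.126
Atf11 has the largest |ΔΔCt| = 4.18.

18.126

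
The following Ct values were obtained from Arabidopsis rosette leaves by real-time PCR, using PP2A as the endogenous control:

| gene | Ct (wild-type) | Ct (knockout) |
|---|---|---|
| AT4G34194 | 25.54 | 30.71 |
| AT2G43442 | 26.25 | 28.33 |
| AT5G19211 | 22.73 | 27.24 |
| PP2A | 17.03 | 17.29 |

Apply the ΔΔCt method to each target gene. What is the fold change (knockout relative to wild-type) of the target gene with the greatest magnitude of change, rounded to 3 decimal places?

0.033

AT4G34194: ΔΔCt = (30.71−17.29) − (25.54−17.03) = 13.42 − 8.51 = 4.91; fold change = 2^-4.91 = 0.033
AT2G43442: ΔΔCt = (28.33−17.29) − (26.25−17.03) = 11.04 − 9.22 = 1.82; fold change = 2^-1.82 = 0.283
AT5G19211: ΔΔCt = (27.24−17.29) − (22.73−17.03) = 9.95 − 5.70 = 4.25; fold change = 2^-4.25 = 0.053
AT4G34194 has the largest |ΔΔCt| = 4.91.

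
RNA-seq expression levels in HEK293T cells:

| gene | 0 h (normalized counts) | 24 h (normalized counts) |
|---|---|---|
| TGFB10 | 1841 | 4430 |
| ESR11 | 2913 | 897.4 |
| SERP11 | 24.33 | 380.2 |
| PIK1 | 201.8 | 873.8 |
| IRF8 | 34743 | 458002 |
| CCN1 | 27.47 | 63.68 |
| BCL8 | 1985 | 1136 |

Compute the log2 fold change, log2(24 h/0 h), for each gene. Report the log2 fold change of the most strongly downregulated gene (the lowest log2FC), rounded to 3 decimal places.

log2(4430/1841) = 1.267  (TGFB10)
log2(897.4/2913) = -1.699  (ESR11)
log2(380.2/24.33) = 3.966  (SERP11)
log2(873.8/201.8) = 2.114  (PIK1)
log2(458002/34743) = 3.721  (IRF8)
log2(63.68/27.47) = 1.213  (CCN1)
log2(1136/1985) = -0.805  (BCL8)
ESR11 is most strongly downregulated.

-1.699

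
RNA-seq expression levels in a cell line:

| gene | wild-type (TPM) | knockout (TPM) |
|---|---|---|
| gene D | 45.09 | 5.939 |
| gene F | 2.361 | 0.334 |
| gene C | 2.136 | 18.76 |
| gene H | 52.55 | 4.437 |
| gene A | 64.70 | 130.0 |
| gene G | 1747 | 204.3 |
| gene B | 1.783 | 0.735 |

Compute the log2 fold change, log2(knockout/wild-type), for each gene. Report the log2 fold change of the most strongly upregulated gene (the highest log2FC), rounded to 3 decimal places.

log2(5.939/45.09) = -2.925  (gene D)
log2(0.334/2.361) = -2.821  (gene F)
log2(18.76/2.136) = 3.135  (gene C)
log2(4.437/52.55) = -3.566  (gene H)
log2(130.0/64.70) = 1.007  (gene A)
log2(204.3/1747) = -3.096  (gene G)
log2(0.735/1.783) = -1.278  (gene B)
gene C is most strongly upregulated.

3.135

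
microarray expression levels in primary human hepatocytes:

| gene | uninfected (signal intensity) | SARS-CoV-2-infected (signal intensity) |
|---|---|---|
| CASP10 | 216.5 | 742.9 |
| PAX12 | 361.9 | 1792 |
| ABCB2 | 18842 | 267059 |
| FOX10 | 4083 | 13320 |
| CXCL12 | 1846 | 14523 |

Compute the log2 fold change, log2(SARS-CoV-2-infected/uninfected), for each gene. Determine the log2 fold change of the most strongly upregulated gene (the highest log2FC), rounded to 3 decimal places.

log2(742.9/216.5) = 1.779  (CASP10)
log2(1792/361.9) = 2.308  (PAX12)
log2(267059/18842) = 3.825  (ABCB2)
log2(13320/4083) = 1.706  (FOX10)
log2(14523/1846) = 2.976  (CXCL12)
ABCB2 is most strongly upregulated.

3.825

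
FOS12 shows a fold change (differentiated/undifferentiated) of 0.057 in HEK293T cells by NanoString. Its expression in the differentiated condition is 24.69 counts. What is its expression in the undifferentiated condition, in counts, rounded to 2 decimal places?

undifferentiated expression = 24.69 / 0.057 = 433.16

433.16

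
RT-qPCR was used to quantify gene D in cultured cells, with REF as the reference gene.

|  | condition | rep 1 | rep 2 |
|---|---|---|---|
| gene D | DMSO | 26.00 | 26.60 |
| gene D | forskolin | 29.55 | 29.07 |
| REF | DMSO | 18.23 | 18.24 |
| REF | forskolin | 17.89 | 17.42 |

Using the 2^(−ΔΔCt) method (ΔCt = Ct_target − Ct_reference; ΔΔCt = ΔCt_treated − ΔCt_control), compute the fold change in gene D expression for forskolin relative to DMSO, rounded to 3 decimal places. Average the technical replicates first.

0.083

Mean Ct: gene D DMSO 26.300; gene D forskolin 29.310; REF DMSO 18.235; REF forskolin 17.655
ΔCt(DMSO) = 26.300 − 18.235 = 8.065
ΔCt(forskolin) = 29.310 − 17.655 = 11.655
ΔΔCt = 11.655 − 8.065 = 3.590
Fold change = 2^(−3.590) = 0.0830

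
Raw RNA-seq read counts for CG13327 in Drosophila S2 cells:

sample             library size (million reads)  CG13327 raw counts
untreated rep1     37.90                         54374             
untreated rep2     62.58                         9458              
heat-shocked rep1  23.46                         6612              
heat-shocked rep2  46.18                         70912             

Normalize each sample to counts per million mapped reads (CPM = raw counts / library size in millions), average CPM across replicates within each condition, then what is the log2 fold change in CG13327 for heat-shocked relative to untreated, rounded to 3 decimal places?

CPM(untreated rep1) = 54374 / 37.90 = 1434.6702
CPM(untreated rep2) = 9458 / 62.58 = 151.1345
CPM(heat-shocked rep1) = 6612 / 23.46 = 281.8414
CPM(heat-shocked rep2) = 70912 / 46.18 = 1535.5565
mean CPM(untreated) = 792.9024; mean CPM(heat-shocked) = 908.6990
Fold change = 908.6990 / 792.9024 = 1.14604
log2(1.14604) = 0.1967

0.197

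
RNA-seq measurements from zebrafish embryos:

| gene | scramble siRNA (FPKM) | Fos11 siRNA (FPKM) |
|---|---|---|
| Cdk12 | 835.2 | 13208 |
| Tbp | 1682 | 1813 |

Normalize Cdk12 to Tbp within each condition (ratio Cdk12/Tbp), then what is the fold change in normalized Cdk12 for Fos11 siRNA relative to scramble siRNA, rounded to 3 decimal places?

14.672

Cdk12/Tbp (scramble siRNA) = 835.2 / 1682 = 0.49655
Cdk12/Tbp (Fos11 siRNA) = 13208 / 1813 = 7.2852
Fold change = 7.2852 / 0.49655 = 14.6715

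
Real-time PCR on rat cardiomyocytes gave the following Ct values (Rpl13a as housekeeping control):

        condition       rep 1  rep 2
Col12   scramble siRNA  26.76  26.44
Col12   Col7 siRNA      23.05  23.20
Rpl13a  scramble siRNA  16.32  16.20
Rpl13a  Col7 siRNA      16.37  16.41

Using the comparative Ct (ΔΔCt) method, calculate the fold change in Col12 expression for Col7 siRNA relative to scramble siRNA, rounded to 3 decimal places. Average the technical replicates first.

12.168

Mean Ct: Col12 scramble siRNA 26.600; Col12 Col7 siRNA 23.125; Rpl13a scramble siRNA 16.260; Rpl13a Col7 siRNA 16.390
ΔCt(scramble siRNA) = 26.600 − 16.260 = 10.340
ΔCt(Col7 siRNA) = 23.125 − 16.390 = 6.735
ΔΔCt = 6.735 − 10.340 = -3.605
Fold change = 2^(−(-3.605)) = 2^3.605 = 12.1678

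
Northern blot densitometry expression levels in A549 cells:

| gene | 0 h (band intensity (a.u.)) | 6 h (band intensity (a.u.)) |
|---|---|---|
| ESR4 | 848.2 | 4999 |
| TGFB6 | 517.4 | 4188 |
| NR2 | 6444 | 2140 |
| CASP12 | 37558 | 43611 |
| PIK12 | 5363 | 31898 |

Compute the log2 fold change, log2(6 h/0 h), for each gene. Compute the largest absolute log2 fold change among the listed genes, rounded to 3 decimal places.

log2(4999/848.2) = 2.559  (ESR4)
log2(4188/517.4) = 3.017  (TGFB6)
log2(2140/6444) = -1.590  (NR2)
log2(43611/37558) = 0.216  (CASP12)
log2(31898/5363) = 2.572  (PIK12)
The largest magnitude belongs to TGFB6.

3.017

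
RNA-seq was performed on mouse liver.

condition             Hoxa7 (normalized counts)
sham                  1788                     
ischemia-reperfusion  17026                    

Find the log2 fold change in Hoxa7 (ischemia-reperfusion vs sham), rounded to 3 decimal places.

Fold change = 17026 / 1788 = 9.5224
log2(9.5224) = 3.2513

3.251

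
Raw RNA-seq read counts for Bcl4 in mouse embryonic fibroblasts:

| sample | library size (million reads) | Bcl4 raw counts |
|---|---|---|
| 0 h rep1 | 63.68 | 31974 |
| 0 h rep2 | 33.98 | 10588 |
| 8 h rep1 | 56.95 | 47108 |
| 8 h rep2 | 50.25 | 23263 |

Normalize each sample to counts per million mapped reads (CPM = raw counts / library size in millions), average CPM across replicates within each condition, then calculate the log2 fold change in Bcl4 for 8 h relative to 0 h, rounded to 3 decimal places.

CPM(0 h rep1) = 31974 / 63.68 = 502.1043
CPM(0 h rep2) = 10588 / 33.98 = 311.5951
CPM(8 h rep1) = 47108 / 56.95 = 827.1817
CPM(8 h rep2) = 23263 / 50.25 = 462.9453
mean CPM(0 h) = 406.8497; mean CPM(8 h) = 645.0635
Fold change = 645.0635 / 406.8497 = 1.58551
log2(1.58551) = 0.6649

0.665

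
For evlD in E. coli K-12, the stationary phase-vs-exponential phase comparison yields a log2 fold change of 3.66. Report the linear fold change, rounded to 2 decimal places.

Fold change = 2^(3.66) = 12.641

12.64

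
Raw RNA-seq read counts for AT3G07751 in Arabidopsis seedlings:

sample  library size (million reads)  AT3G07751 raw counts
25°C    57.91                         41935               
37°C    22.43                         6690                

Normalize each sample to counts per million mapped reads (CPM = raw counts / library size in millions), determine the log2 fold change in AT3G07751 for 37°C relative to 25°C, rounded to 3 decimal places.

CPM(25°C) = 41935 / 57.91 = 724.1409
CPM(37°C) = 6690 / 22.43 = 298.2613
Fold change = 298.2613 / 724.1409 = 0.41188
log2(0.41188) = -1.2797

-1.280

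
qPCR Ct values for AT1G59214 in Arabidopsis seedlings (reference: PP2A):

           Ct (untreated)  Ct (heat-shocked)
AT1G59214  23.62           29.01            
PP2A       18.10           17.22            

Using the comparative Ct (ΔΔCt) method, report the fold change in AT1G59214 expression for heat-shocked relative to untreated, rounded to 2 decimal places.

0.01

ΔCt(untreated) = 23.620 − 18.100 = 5.520
ΔCt(heat-shocked) = 29.010 − 17.220 = 11.790
ΔΔCt = 11.790 − 5.520 = 6.270
Fold change = 2^(−6.270) = 0.013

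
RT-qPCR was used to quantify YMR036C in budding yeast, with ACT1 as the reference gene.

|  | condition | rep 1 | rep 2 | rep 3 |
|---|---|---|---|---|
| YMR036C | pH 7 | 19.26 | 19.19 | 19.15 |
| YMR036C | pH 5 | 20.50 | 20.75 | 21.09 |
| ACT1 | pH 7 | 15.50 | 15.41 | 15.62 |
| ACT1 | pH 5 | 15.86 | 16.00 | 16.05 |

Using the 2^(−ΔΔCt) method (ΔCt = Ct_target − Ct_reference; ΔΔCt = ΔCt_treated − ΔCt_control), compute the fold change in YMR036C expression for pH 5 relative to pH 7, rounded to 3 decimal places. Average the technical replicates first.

0.460

Mean Ct: YMR036C pH 7 19.200; YMR036C pH 5 20.780; ACT1 pH 7 15.510; ACT1 pH 5 15.970
ΔCt(pH 7) = 19.200 − 15.510 = 3.690
ΔCt(pH 5) = 20.780 − 15.970 = 4.810
ΔΔCt = 4.810 − 3.690 = 1.120
Fold change = 2^(−1.120) = 0.4601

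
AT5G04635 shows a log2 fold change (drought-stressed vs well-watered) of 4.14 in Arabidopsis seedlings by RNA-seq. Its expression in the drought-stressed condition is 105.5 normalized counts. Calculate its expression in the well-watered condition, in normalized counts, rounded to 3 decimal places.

Fold change = 2^(4.14) = 17.6305
well-watered expression = 105.5 / 17.6305 = 5.984

5.984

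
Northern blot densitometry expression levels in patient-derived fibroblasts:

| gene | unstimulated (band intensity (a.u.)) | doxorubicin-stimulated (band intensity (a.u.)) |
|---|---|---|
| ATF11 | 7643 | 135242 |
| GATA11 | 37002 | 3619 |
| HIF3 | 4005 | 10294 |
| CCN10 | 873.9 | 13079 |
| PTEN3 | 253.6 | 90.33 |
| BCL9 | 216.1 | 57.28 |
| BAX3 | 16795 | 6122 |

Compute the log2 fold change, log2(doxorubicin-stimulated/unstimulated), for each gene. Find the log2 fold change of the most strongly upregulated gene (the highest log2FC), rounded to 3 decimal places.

4.145

log2(135242/7643) = 4.145  (ATF11)
log2(3619/37002) = -3.354  (GATA11)
log2(10294/4005) = 1.362  (HIF3)
log2(13079/873.9) = 3.904  (CCN10)
log2(90.33/253.6) = -1.489  (PTEN3)
log2(57.28/216.1) = -1.916  (BCL9)
log2(6122/16795) = -1.456  (BAX3)
ATF11 is most strongly upregulated.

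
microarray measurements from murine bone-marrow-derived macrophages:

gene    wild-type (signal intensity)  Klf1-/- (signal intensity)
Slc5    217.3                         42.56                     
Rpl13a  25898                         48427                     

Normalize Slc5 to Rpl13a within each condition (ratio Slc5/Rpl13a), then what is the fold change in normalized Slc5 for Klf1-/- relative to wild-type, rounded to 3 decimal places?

Slc5/Rpl13a (wild-type) = 217.3 / 25898 = 0.0083906
Slc5/Rpl13a (Klf1-/-) = 42.56 / 48427 = 0.00087885
Fold change = 0.00087885 / 0.0083906 = 0.1047

0.105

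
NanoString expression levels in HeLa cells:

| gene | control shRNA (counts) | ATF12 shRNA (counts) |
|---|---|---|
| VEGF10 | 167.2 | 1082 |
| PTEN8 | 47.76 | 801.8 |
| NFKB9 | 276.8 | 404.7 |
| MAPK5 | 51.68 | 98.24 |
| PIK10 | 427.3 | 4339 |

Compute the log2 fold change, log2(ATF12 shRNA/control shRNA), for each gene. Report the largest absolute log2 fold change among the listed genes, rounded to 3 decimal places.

4.069

log2(1082/167.2) = 2.694  (VEGF10)
log2(801.8/47.76) = 4.069  (PTEN8)
log2(404.7/276.8) = 0.548  (NFKB9)
log2(98.24/51.68) = 0.927  (MAPK5)
log2(4339/427.3) = 3.344  (PIK10)
The largest magnitude belongs to PTEN8.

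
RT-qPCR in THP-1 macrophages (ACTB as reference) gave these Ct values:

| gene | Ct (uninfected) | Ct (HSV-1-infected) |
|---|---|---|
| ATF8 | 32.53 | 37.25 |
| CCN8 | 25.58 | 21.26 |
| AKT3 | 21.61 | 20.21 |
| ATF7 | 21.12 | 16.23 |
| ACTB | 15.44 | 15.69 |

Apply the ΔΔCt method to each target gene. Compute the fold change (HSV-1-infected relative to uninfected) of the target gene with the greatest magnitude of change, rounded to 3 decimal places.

ATF8: ΔΔCt = (37.25−15.69) − (32.53−15.44) = 21.56 − 17.09 = 4.47; fold change = 2^-4.47 = 0.045
CCN8: ΔΔCt = (21.26−15.69) − (25.58−15.44) = 5.57 − 10.14 = -4.57; fold change = 2^4.57 = 23.752
AKT3: ΔΔCt = (20.21−15.69) − (21.61−15.44) = 4.52 − 6.17 = -1.65; fold change = 2^1.65 = 3.138
ATF7: ΔΔCt = (16.23−15.69) − (21.12−15.44) = 0.54 − 5.68 = -5.14; fold change = 2^5.14 = 35.261
ATF7 has the largest |ΔΔCt| = 5.14.

35.261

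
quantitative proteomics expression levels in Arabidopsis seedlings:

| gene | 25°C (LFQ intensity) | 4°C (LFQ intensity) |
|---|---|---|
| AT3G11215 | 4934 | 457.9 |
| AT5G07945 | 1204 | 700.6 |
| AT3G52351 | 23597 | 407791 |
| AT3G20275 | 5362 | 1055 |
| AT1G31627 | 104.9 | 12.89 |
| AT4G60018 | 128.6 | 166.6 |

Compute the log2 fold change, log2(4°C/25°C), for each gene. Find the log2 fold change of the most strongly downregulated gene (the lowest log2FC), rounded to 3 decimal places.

log2(457.9/4934) = -3.430  (AT3G11215)
log2(700.6/1204) = -0.781  (AT5G07945)
log2(407791/23597) = 4.111  (AT3G52351)
log2(1055/5362) = -2.346  (AT3G20275)
log2(12.89/104.9) = -3.025  (AT1G31627)
log2(166.6/128.6) = 0.373  (AT4G60018)
AT3G11215 is most strongly downregulated.

-3.430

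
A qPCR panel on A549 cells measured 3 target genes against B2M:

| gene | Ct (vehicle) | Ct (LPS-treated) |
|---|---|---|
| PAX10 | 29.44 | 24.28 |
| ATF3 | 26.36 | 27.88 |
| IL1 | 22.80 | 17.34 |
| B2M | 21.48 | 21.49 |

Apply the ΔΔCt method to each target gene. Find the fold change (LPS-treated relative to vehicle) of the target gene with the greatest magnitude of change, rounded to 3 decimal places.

44.324

PAX10: ΔΔCt = (24.28−21.49) − (29.44−21.48) = 2.79 − 7.96 = -5.17; fold change = 2^5.17 = 36.002
ATF3: ΔΔCt = (27.88−21.49) − (26.36−21.48) = 6.39 − 4.88 = 1.51; fold change = 2^-1.51 = 0.351
IL1: ΔΔCt = (17.34−21.49) − (22.80−21.48) = -4.15 − 1.32 = -5.47; fold change = 2^5.47 = 44.324
IL1 has the largest |ΔΔCt| = 5.47.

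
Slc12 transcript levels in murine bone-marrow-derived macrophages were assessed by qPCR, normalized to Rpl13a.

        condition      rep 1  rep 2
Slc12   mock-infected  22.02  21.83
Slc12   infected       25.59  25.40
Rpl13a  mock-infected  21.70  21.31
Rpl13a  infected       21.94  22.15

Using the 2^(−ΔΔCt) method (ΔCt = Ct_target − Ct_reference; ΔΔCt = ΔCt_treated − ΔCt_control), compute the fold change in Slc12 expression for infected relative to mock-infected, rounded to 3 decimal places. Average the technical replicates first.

Mean Ct: Slc12 mock-infected 21.925; Slc12 infected 25.495; Rpl13a mock-infected 21.505; Rpl13a infected 22.045
ΔCt(mock-infected) = 21.925 − 21.505 = 0.420
ΔCt(infected) = 25.495 − 22.045 = 3.450
ΔΔCt = 3.450 − 0.420 = 3.030
Fold change = 2^(−3.030) = 0.1224

0.122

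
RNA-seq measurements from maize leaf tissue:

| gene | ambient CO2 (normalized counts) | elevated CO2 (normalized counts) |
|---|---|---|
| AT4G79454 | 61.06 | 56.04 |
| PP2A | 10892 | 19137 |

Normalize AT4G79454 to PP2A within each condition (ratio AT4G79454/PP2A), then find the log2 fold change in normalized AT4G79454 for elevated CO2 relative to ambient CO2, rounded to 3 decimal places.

-0.937

AT4G79454/PP2A (ambient CO2) = 61.06 / 10892 = 0.0056059
AT4G79454/PP2A (elevated CO2) = 56.04 / 19137 = 0.0029284
Fold change = 0.0029284 / 0.0056059 = 0.5224
log2(0.5224) = -0.9369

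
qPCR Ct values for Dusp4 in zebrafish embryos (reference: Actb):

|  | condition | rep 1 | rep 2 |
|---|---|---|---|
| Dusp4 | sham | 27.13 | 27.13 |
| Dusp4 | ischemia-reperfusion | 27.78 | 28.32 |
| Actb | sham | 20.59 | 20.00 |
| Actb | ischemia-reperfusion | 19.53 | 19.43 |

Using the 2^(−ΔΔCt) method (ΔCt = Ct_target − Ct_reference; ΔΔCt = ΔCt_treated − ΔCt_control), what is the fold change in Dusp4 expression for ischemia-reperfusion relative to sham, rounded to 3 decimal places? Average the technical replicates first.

Mean Ct: Dusp4 sham 27.130; Dusp4 ischemia-reperfusion 28.050; Actb sham 20.295; Actb ischemia-reperfusion 19.480
ΔCt(sham) = 27.130 − 20.295 = 6.835
ΔCt(ischemia-reperfusion) = 28.050 − 19.480 = 8.570
ΔΔCt = 8.570 − 6.835 = 1.735
Fold change = 2^(−1.735) = 0.3004

0.300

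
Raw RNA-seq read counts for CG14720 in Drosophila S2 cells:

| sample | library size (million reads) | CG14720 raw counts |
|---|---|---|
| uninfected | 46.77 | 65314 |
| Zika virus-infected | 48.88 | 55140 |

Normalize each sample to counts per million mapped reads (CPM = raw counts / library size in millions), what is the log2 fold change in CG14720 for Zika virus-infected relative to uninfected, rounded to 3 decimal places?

-0.308

CPM(uninfected) = 65314 / 46.77 = 1396.4935
CPM(Zika virus-infected) = 55140 / 48.88 = 1128.0687
Fold change = 1128.0687 / 1396.4935 = 0.80779
log2(0.80779) = -0.3080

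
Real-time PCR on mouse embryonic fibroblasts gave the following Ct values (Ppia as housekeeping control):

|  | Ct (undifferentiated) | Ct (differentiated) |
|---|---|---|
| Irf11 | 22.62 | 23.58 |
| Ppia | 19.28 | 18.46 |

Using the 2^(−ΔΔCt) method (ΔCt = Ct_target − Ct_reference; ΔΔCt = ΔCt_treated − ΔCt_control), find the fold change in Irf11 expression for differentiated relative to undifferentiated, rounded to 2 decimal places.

ΔCt(undifferentiated) = 22.620 − 19.280 = 3.340
ΔCt(differentiated) = 23.580 − 18.460 = 5.120
ΔΔCt = 5.120 − 3.340 = 1.780
Fold change = 2^(−1.780) = 0.291

0.29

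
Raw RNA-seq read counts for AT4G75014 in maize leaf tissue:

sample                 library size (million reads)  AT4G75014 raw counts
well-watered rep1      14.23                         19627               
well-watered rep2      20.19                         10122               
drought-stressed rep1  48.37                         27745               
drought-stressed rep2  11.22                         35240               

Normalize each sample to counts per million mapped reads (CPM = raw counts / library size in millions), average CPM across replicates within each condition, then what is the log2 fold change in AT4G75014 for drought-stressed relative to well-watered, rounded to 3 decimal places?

CPM(well-watered rep1) = 19627 / 14.23 = 1379.2691
CPM(well-watered rep2) = 10122 / 20.19 = 501.3373
CPM(drought-stressed rep1) = 27745 / 48.37 = 573.5993
CPM(drought-stressed rep2) = 35240 / 11.22 = 3140.8200
mean CPM(well-watered) = 940.3032; mean CPM(drought-stressed) = 1857.2097
Fold change = 1857.2097 / 940.3032 = 1.97512
log2(1.97512) = 0.9819

0.982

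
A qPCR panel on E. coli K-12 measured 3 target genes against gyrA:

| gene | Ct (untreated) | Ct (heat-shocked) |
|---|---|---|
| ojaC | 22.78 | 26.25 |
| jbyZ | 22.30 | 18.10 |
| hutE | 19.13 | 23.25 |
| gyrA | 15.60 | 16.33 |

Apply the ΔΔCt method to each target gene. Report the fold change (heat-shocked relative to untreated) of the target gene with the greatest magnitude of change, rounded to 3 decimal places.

30.484

ojaC: ΔΔCt = (26.25−16.33) − (22.78−15.60) = 9.92 − 7.18 = 2.74; fold change = 2^-2.74 = 0.150
jbyZ: ΔΔCt = (18.10−16.33) − (22.30−15.60) = 1.77 − 6.70 = -4.93; fold change = 2^4.93 = 30.484
hutE: ΔΔCt = (23.25−16.33) − (19.13−15.60) = 6.92 − 3.53 = 3.39; fold change = 2^-3.39 = 0.095
jbyZ has the largest |ΔΔCt| = 4.93.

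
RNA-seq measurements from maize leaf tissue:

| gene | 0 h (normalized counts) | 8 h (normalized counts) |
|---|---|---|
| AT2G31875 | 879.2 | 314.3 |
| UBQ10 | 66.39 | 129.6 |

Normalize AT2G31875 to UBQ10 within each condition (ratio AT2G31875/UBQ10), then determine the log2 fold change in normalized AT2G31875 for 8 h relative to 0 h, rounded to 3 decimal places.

-2.449

AT2G31875/UBQ10 (0 h) = 879.2 / 66.39 = 13.243
AT2G31875/UBQ10 (8 h) = 314.3 / 129.6 = 2.4252
Fold change = 2.4252 / 13.243 = 0.1831
log2(0.1831) = -2.4491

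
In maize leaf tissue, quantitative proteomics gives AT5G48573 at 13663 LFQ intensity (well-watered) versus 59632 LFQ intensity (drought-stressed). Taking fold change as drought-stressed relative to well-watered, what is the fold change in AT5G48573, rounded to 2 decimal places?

4.36

Fold change = 59632 / 13663 = 4.364
AT5G48573 is upregulated.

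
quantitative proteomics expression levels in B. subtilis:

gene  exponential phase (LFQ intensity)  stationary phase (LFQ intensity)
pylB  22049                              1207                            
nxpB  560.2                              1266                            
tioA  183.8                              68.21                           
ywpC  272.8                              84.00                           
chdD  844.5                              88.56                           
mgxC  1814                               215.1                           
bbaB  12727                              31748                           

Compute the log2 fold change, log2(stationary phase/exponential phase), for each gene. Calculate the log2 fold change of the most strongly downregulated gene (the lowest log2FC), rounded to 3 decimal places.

-4.191

log2(1207/22049) = -4.191  (pylB)
log2(1266/560.2) = 1.176  (nxpB)
log2(68.21/183.8) = -1.430  (tioA)
log2(84.00/272.8) = -1.699  (ywpC)
log2(88.56/844.5) = -3.253  (chdD)
log2(215.1/1814) = -3.076  (mgxC)
log2(31748/12727) = 1.319  (bbaB)
pylB is most strongly downregulated.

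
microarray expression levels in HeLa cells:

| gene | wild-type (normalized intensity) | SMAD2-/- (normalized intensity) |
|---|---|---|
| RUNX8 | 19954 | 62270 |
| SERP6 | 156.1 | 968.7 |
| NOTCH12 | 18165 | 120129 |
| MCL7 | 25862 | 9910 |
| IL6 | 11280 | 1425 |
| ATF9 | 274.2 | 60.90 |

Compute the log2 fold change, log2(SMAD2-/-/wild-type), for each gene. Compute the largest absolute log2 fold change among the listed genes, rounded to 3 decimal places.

log2(62270/19954) = 1.642  (RUNX8)
log2(968.7/156.1) = 2.634  (SERP6)
log2(120129/18165) = 2.725  (NOTCH12)
log2(9910/25862) = -1.384  (MCL7)
log2(1425/11280) = -2.985  (IL6)
log2(60.90/274.2) = -2.171  (ATF9)
The largest magnitude belongs to IL6.

2.985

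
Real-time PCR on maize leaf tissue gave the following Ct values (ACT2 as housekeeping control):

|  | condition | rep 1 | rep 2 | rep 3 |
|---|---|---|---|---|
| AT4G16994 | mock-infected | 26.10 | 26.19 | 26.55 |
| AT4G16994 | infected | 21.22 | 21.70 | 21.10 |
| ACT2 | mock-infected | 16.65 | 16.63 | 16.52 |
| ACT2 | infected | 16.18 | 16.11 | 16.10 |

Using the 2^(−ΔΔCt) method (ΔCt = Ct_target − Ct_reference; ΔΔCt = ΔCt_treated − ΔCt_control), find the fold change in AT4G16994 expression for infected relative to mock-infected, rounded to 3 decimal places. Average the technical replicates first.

22.162

Mean Ct: AT4G16994 mock-infected 26.280; AT4G16994 infected 21.340; ACT2 mock-infected 16.600; ACT2 infected 16.130
ΔCt(mock-infected) = 26.280 − 16.600 = 9.680
ΔCt(infected) = 21.340 − 16.130 = 5.210
ΔΔCt = 5.210 − 9.680 = -4.470
Fold change = 2^(−(-4.470)) = 2^4.470 = 22.1618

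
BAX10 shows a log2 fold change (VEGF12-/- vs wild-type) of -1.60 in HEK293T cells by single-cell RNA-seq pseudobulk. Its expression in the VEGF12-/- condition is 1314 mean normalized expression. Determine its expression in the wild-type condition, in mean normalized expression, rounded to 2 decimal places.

Fold change = 2^(-1.60) = 0.3299
wild-type expression = 1314 / 0.3299 = 3983.30

3983.30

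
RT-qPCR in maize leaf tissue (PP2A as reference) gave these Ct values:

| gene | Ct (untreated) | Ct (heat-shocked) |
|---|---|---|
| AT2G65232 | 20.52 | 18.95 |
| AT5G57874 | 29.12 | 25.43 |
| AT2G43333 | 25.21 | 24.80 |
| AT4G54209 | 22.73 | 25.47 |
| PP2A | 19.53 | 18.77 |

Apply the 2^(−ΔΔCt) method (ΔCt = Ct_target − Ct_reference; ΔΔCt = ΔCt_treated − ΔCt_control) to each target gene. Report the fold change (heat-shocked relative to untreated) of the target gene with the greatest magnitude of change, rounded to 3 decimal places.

0.088

AT2G65232: ΔΔCt = (18.95−18.77) − (20.52−19.53) = 0.18 − 0.99 = -0.81; fold change = 2^0.81 = 1.753
AT5G57874: ΔΔCt = (25.43−18.77) − (29.12−19.53) = 6.66 − 9.59 = -2.93; fold change = 2^2.93 = 7.621
AT2G43333: ΔΔCt = (24.80−18.77) − (25.21−19.53) = 6.03 − 5.68 = 0.35; fold change = 2^-0.35 = 0.785
AT4G54209: ΔΔCt = (25.47−18.77) − (22.73−19.53) = 6.70 − 3.20 = 3.50; fold change = 2^-3.50 = 0.088
AT4G54209 has the largest |ΔΔCt| = 3.50.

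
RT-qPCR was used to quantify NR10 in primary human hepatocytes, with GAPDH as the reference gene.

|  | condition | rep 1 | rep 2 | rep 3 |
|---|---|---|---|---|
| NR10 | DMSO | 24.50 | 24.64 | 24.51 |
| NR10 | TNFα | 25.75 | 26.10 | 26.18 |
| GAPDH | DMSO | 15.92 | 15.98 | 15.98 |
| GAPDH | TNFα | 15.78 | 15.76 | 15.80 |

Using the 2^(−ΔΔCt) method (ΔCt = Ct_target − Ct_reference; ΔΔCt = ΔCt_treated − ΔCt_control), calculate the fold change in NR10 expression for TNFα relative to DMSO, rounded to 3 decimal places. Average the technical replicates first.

0.321

Mean Ct: NR10 DMSO 24.550; NR10 TNFα 26.010; GAPDH DMSO 15.960; GAPDH TNFα 15.780
ΔCt(DMSO) = 24.550 − 15.960 = 8.590
ΔCt(TNFα) = 26.010 − 15.780 = 10.230
ΔΔCt = 10.230 − 8.590 = 1.640
Fold change = 2^(−1.640) = 0.3209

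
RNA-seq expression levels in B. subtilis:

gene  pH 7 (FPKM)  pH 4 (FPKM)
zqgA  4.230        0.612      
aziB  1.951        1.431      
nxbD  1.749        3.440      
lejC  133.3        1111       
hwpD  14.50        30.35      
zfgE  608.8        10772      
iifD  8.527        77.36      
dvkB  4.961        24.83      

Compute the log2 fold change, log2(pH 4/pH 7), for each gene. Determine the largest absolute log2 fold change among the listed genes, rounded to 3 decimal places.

4.145

log2(0.612/4.230) = -2.789  (zqgA)
log2(1.431/1.951) = -0.447  (aziB)
log2(3.440/1.749) = 0.976  (nxbD)
log2(1111/133.3) = 3.059  (lejC)
log2(30.35/14.50) = 1.066  (hwpD)
log2(10772/608.8) = 4.145  (zfgE)
log2(77.36/8.527) = 3.181  (iifD)
log2(24.83/4.961) = 2.323  (dvkB)
The largest magnitude belongs to zfgE.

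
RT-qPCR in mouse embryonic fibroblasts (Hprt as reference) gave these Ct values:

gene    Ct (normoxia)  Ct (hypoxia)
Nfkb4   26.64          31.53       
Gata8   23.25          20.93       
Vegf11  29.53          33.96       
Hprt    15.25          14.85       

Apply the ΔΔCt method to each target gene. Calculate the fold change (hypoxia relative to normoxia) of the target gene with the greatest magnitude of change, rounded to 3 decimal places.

0.026

Nfkb4: ΔΔCt = (31.53−14.85) − (26.64−15.25) = 16.68 − 11.39 = 5.29; fold change = 2^-5.29 = 0.026
Gata8: ΔΔCt = (20.93−14.85) − (23.25−15.25) = 6.08 − 8.00 = -1.92; fold change = 2^1.92 = 3.784
Vegf11: ΔΔCt = (33.96−14.85) − (29.53−15.25) = 19.11 − 14.28 = 4.83; fold change = 2^-4.83 = 0.035
Nfkb4 has the largest |ΔΔCt| = 5.29.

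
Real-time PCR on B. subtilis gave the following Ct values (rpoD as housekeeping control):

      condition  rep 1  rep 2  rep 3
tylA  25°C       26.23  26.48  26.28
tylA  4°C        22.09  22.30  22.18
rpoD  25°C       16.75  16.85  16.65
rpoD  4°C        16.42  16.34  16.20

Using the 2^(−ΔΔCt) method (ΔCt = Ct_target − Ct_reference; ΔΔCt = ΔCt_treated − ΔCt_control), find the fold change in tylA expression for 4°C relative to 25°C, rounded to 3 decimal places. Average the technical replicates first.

13.086

Mean Ct: tylA 25°C 26.330; tylA 4°C 22.190; rpoD 25°C 16.750; rpoD 4°C 16.320
ΔCt(25°C) = 26.330 − 16.750 = 9.580
ΔCt(4°C) = 22.190 − 16.320 = 5.870
ΔΔCt = 5.870 − 9.580 = -3.710
Fold change = 2^(−(-3.710)) = 2^3.710 = 13.0864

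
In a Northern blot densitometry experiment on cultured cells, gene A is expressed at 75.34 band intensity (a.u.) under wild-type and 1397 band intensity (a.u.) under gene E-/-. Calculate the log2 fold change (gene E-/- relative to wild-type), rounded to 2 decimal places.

Fold change = 1397 / 75.34 = 18.5426
log2(18.5426) = 4.213

4.21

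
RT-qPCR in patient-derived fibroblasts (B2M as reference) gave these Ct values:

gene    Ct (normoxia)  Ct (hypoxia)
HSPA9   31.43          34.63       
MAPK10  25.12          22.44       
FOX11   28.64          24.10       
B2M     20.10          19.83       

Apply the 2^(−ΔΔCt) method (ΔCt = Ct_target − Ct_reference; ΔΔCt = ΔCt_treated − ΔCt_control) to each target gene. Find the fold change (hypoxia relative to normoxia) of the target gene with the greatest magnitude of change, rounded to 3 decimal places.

19.293

HSPA9: ΔΔCt = (34.63−19.83) − (31.43−20.10) = 14.80 − 11.33 = 3.47; fold change = 2^-3.47 = 0.090
MAPK10: ΔΔCt = (22.44−19.83) − (25.12−20.10) = 2.61 − 5.02 = -2.41; fold change = 2^2.41 = 5.315
FOX11: ΔΔCt = (24.10−19.83) − (28.64−20.10) = 4.27 − 8.54 = -4.27; fold change = 2^4.27 = 19.293
FOX11 has the largest |ΔΔCt| = 4.27.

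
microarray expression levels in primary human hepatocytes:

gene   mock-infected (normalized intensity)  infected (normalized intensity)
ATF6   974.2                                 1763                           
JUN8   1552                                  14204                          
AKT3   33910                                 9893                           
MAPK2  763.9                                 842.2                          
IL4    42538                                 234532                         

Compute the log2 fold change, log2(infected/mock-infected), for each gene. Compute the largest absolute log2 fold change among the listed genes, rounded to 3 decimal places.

log2(1763/974.2) = 0.856  (ATF6)
log2(14204/1552) = 3.194  (JUN8)
log2(9893/33910) = -1.777  (AKT3)
log2(842.2/763.9) = 0.141  (MAPK2)
log2(234532/42538) = 2.463  (IL4)
The largest magnitude belongs to JUN8.

3.194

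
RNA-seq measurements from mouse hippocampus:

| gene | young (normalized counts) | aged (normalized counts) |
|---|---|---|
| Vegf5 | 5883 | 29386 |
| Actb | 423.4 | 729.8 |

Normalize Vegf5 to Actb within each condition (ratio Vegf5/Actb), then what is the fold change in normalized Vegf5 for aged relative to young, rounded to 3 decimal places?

2.898

Vegf5/Actb (young) = 5883 / 423.4 = 13.895
Vegf5/Actb (aged) = 29386 / 729.8 = 40.266
Fold change = 40.266 / 13.895 = 2.8979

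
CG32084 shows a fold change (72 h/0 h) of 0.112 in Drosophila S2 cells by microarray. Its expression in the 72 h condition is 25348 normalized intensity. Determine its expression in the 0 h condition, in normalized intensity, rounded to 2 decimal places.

226321.43

0 h expression = 25348 / 0.112 = 226321.43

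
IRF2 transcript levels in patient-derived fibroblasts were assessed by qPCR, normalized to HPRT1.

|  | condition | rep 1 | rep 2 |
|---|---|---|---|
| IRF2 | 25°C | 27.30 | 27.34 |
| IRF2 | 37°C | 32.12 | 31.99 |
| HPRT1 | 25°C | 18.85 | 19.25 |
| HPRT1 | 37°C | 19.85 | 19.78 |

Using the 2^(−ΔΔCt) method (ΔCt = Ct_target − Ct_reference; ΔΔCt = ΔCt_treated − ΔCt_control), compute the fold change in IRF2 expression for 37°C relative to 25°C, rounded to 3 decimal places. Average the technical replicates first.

Mean Ct: IRF2 25°C 27.320; IRF2 37°C 32.055; HPRT1 25°C 19.050; HPRT1 37°C 19.815
ΔCt(25°C) = 27.320 − 19.050 = 8.270
ΔCt(37°C) = 32.055 − 19.815 = 12.240
ΔΔCt = 12.240 − 8.270 = 3.970
Fold change = 2^(−3.970) = 0.0638

0.064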